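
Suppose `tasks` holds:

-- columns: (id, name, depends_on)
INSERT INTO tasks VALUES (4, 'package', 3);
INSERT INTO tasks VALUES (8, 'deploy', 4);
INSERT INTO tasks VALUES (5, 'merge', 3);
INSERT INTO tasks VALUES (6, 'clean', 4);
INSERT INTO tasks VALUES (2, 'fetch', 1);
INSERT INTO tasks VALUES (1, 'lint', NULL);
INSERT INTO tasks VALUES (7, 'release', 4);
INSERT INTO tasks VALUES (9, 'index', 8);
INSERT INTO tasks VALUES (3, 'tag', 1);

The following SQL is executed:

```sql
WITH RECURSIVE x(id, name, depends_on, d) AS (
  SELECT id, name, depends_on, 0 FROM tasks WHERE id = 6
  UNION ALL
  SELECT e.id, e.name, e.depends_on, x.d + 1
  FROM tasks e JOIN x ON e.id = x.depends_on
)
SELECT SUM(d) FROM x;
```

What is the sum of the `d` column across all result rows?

6

Base: id=6 (clean), depends_on=4, d 0.
Iteration 1: join on id=4 -> package (id 4, depends_on=3, d 1).
Iteration 2: join on id=3 -> tag (id 3, depends_on=1, d 2).
Iteration 3: join on id=1 -> lint (id 1, depends_on=NULL, d 3).
Iteration 4: depends_on is NULL; no match; recursion stops.
SUM(d) = 0 + 1 + 2 + 3 = 6.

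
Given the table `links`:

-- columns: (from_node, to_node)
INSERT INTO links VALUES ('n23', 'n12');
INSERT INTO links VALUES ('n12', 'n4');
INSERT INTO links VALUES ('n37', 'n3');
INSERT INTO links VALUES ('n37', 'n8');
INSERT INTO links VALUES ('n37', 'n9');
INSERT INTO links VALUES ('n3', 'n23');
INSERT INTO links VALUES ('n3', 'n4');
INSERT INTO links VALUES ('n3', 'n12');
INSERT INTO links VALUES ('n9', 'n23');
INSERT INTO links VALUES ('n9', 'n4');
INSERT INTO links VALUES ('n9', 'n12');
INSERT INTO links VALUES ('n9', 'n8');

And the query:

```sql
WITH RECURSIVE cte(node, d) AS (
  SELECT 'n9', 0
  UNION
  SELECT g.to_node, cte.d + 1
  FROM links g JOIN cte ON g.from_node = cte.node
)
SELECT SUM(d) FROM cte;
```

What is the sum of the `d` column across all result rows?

Base: (n9, d=0).
Iteration 1: edges from {n9} -> (n12, d=1), (n23, d=1), (n4, d=1), (n8, d=1).
Iteration 2: edges from {n12,n23,n4,n8} -> (n12, d=2), (n4, d=2).
Iteration 3: edges from {n12,n4} -> (n4, d=3).
Iteration 4: no outgoing edges from {n4}; recursion stops.
SUM(d) = 0 + 1 + 1 + 1 + 1 + 2 + 2 + 3 = 11.

11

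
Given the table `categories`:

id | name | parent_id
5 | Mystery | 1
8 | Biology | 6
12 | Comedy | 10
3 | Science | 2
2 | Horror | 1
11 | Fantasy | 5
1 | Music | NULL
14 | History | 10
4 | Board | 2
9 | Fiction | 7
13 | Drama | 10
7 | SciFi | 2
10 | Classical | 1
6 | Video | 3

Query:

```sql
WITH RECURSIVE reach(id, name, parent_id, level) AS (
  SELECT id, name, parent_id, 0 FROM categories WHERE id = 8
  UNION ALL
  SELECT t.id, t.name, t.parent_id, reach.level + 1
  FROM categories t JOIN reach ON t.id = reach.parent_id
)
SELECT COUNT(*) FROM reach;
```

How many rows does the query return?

Base: id=8 (Biology), parent_id=6, level 0.
Iteration 1: join on id=6 -> Video (id 6, parent_id=3, level 1).
Iteration 2: join on id=3 -> Science (id 3, parent_id=2, level 2).
Iteration 3: join on id=2 -> Horror (id 2, parent_id=1, level 3).
Iteration 4: join on id=1 -> Music (id 1, parent_id=NULL, level 4).
Iteration 5: parent_id is NULL; no match; recursion stops.
Total rows emitted: 5.

5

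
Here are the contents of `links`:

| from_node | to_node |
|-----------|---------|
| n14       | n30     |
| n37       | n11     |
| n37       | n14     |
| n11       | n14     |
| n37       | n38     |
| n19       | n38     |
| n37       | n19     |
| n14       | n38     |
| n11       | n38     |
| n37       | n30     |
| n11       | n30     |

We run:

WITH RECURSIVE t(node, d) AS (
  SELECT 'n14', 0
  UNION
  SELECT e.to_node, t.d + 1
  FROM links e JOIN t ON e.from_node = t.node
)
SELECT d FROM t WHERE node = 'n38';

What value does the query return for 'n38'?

Base: (n14, d=0).
Iteration 1: edges from {n14} -> (n30, d=1), (n38, d=1).
Iteration 2: no outgoing edges from {n30,n38}; recursion stops.

1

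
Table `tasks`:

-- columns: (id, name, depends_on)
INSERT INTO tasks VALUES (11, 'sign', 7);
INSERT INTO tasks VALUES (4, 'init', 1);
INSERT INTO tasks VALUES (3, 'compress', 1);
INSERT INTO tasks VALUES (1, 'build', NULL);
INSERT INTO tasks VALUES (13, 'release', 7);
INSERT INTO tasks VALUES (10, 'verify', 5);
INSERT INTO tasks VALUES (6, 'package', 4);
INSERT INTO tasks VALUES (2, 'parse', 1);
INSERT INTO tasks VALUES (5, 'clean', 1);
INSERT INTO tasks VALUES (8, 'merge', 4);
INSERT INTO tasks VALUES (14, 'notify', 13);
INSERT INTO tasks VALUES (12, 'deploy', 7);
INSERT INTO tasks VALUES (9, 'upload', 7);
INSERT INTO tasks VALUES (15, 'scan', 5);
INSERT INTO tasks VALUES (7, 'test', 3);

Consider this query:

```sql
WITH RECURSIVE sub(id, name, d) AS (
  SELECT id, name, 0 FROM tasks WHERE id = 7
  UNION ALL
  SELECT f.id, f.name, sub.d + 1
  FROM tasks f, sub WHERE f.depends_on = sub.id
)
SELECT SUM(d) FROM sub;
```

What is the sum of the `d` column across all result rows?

6

Base: id=7 (test) at d 0.
Iteration 1: rows with depends_on in {7} -> upload (id 9, d 1), sign (id 11, d 1), deploy (id 12, d 1), release (id 13, d 1).
Iteration 2: rows with depends_on in {9,11,12,13} -> notify (id 14, d 2).
Iteration 3: no rows with depends_on in {14}; recursion stops.
SUM(d) = 0 + 1 + 1 + 1 + 1 + 2 = 6.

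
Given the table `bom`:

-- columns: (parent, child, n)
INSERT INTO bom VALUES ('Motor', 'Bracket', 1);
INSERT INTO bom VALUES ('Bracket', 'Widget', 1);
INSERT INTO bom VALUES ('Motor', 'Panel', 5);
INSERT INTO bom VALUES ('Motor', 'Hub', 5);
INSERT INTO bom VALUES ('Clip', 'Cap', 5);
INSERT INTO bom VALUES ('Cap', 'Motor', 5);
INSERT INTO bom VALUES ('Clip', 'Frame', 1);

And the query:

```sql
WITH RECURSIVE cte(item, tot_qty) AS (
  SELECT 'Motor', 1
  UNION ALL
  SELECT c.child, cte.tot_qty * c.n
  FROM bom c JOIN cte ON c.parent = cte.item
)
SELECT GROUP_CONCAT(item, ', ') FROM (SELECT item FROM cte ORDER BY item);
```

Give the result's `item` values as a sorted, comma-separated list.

Bracket, Hub, Motor, Panel, Widget

Base: (Motor, tot_qty=1).
Iteration 1: components of {Motor} -> Bracket = 1*1 = 1, Hub = 1*5 = 5, Panel = 1*5 = 5.
Iteration 2: components of {Bracket,Hub,Panel} -> Widget = 1*1 = 1.
Iteration 3: no further components; recursion stops.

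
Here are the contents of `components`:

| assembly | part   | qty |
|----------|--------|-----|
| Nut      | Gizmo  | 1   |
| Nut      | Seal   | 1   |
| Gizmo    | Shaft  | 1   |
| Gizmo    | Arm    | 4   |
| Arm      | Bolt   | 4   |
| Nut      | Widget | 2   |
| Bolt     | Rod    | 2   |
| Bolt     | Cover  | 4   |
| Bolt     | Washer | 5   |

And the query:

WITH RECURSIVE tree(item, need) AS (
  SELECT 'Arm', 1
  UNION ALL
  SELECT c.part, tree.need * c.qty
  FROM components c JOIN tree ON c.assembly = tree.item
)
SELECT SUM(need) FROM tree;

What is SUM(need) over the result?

49

Base: (Arm, need=1).
Iteration 1: components of {Arm} -> Bolt = 1*4 = 4.
Iteration 2: components of {Bolt} -> Cover = 4*4 = 16, Rod = 4*2 = 8, Washer = 4*5 = 20.
Iteration 3: no further components; recursion stops.
SUM(need) = 1 + 4 + 8 + 16 + 20 = 49.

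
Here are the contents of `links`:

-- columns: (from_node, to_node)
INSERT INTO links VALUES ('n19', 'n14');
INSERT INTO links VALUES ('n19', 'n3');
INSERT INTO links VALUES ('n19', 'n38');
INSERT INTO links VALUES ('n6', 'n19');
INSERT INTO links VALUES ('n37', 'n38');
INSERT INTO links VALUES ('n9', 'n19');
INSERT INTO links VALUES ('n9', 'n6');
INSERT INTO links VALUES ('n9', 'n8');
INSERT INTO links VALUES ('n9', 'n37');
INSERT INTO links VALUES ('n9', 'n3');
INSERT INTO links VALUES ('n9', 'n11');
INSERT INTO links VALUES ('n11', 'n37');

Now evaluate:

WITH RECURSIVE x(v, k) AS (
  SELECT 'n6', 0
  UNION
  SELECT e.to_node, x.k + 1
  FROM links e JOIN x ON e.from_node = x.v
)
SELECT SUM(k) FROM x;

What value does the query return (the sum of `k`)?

Base: (n6, k=0).
Iteration 1: edges from {n6} -> (n19, k=1).
Iteration 2: edges from {n19} -> (n14, k=2), (n3, k=2), (n38, k=2).
Iteration 3: no outgoing edges from {n14,n3,n38}; recursion stops.
SUM(k) = 0 + 1 + 2 + 2 + 2 = 7.

7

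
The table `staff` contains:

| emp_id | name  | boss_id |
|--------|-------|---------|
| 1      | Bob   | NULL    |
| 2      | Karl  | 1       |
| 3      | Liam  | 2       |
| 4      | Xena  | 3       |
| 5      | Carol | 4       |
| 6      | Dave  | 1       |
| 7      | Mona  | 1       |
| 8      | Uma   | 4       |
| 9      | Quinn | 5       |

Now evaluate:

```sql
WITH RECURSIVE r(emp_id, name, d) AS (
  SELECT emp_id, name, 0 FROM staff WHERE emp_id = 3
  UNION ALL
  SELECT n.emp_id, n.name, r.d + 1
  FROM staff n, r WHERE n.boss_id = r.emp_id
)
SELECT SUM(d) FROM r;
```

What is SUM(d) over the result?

8

Base: emp_id=3 (Liam) at d 0.
Iteration 1: rows with boss_id in {3} -> Xena (id 4, d 1).
Iteration 2: rows with boss_id in {4} -> Carol (id 5, d 2), Uma (id 8, d 2).
Iteration 3: rows with boss_id in {5,8} -> Quinn (id 9, d 3).
Iteration 4: no rows with boss_id in {9}; recursion stops.
SUM(d) = 0 + 1 + 2 + 2 + 3 = 8.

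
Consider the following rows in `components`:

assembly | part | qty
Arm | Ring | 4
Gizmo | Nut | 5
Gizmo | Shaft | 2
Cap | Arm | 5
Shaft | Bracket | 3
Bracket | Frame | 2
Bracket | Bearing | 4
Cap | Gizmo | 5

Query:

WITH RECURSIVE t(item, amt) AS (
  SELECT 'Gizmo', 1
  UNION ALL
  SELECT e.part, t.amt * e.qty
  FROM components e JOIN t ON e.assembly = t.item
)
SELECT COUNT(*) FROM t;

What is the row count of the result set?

Base: (Gizmo, amt=1).
Iteration 1: components of {Gizmo} -> Nut = 1*5 = 5, Shaft = 1*2 = 2.
Iteration 2: components of {Nut,Shaft} -> Bracket = 2*3 = 6.
Iteration 3: components of {Bracket} -> Bearing = 6*4 = 24, Frame = 6*2 = 12.
Iteration 4: no further components; recursion stops.
Total rows emitted: 6.

6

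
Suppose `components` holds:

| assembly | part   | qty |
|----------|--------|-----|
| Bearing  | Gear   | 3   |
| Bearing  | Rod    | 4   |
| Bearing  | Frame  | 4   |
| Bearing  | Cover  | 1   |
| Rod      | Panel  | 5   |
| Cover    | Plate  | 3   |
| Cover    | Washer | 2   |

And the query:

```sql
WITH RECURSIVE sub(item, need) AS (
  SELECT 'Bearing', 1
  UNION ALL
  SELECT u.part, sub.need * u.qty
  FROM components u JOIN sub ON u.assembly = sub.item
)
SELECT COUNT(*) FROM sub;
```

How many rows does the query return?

8

Base: (Bearing, need=1).
Iteration 1: components of {Bearing} -> Cover = 1*1 = 1, Frame = 1*4 = 4, Gear = 1*3 = 3, Rod = 1*4 = 4.
Iteration 2: components of {Cover,Frame,Gear,Rod} -> Panel = 4*5 = 20, Plate = 1*3 = 3, Washer = 1*2 = 2.
Iteration 3: no further components; recursion stops.
Total rows emitted: 8.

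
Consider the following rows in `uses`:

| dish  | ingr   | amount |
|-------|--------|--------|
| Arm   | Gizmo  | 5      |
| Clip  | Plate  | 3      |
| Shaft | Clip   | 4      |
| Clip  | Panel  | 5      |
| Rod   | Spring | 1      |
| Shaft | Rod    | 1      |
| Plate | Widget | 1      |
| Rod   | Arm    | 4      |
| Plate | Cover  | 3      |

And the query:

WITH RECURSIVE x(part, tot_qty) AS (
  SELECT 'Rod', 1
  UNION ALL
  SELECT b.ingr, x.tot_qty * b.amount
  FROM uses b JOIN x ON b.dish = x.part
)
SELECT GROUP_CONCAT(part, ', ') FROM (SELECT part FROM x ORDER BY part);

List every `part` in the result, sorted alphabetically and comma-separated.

Arm, Gizmo, Rod, Spring

Base: (Rod, tot_qty=1).
Iteration 1: components of {Rod} -> Arm = 1*4 = 4, Spring = 1*1 = 1.
Iteration 2: components of {Arm,Spring} -> Gizmo = 4*5 = 20.
Iteration 3: no further components; recursion stops.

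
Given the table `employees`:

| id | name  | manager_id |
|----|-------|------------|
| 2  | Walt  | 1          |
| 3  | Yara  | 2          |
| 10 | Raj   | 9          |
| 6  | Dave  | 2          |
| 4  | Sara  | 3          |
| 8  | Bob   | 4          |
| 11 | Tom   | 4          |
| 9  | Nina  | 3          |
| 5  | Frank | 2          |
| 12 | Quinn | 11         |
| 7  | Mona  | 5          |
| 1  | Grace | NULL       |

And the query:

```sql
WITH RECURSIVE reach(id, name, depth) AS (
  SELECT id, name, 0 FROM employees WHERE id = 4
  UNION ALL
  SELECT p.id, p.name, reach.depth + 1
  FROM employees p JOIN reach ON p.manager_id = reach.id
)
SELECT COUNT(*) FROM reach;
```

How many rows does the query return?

Base: id=4 (Sara) at depth 0.
Iteration 1: rows with manager_id in {4} -> Bob (id 8, depth 1), Tom (id 11, depth 1).
Iteration 2: rows with manager_id in {8,11} -> Quinn (id 12, depth 2).
Iteration 3: no rows with manager_id in {12}; recursion stops.
Total rows emitted: 4.

4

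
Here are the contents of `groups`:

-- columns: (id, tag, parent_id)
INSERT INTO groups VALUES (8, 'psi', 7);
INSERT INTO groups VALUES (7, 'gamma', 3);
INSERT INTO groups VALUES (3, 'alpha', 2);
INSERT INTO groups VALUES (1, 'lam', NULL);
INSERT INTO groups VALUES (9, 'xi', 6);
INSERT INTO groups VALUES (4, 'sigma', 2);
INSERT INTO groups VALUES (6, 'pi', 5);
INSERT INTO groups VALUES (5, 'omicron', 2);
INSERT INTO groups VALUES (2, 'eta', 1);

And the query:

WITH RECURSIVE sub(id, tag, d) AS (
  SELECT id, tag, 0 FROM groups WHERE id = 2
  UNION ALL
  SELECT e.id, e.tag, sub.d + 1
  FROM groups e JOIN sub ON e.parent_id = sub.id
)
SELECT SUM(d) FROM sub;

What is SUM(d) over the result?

Base: id=2 (eta) at d 0.
Iteration 1: rows with parent_id in {2} -> alpha (id 3, d 1), sigma (id 4, d 1), omicron (id 5, d 1).
Iteration 2: rows with parent_id in {3,4,5} -> pi (id 6, d 2), gamma (id 7, d 2).
Iteration 3: rows with parent_id in {6,7} -> psi (id 8, d 3), xi (id 9, d 3).
Iteration 4: no rows with parent_id in {8,9}; recursion stops.
SUM(d) = 0 + 1 + 1 + 1 + 2 + 2 + 3 + 3 = 13.

13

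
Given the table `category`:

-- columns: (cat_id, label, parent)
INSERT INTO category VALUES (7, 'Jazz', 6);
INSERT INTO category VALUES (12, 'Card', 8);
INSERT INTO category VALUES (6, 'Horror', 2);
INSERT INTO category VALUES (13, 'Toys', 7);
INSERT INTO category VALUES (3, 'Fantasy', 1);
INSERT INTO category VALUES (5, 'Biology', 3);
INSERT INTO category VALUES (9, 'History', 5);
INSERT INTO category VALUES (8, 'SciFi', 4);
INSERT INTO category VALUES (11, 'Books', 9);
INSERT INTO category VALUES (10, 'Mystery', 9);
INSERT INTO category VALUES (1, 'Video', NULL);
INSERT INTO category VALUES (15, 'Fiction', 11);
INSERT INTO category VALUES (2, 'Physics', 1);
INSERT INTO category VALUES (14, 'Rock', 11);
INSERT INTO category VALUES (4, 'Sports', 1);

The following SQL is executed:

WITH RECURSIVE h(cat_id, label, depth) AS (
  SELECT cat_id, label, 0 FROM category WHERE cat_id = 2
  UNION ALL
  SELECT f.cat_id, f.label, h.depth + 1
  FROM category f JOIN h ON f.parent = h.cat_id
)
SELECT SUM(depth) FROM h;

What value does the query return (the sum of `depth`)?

6

Base: cat_id=2 (Physics) at depth 0.
Iteration 1: rows with parent in {2} -> Horror (id 6, depth 1).
Iteration 2: rows with parent in {6} -> Jazz (id 7, depth 2).
Iteration 3: rows with parent in {7} -> Toys (id 13, depth 3).
Iteration 4: no rows with parent in {13}; recursion stops.
SUM(depth) = 0 + 1 + 2 + 3 = 6.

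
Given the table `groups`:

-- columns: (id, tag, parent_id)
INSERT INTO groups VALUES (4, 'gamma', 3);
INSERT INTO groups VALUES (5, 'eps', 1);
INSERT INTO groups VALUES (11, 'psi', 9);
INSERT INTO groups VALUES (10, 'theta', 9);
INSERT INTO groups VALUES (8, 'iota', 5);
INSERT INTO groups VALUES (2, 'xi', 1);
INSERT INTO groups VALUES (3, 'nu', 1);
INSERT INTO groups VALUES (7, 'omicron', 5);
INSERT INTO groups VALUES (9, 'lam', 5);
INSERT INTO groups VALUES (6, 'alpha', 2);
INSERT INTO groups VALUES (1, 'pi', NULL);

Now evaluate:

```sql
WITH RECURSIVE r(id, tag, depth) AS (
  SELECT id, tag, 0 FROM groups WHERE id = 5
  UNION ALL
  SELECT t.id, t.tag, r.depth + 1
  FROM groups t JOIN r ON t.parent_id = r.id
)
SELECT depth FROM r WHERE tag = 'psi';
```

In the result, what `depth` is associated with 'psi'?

2

Base: id=5 (eps) at depth 0.
Iteration 1: rows with parent_id in {5} -> omicron (id 7, depth 1), iota (id 8, depth 1), lam (id 9, depth 1).
Iteration 2: rows with parent_id in {7,8,9} -> theta (id 10, depth 2), psi (id 11, depth 2).
Iteration 3: no rows with parent_id in {10,11}; recursion stops.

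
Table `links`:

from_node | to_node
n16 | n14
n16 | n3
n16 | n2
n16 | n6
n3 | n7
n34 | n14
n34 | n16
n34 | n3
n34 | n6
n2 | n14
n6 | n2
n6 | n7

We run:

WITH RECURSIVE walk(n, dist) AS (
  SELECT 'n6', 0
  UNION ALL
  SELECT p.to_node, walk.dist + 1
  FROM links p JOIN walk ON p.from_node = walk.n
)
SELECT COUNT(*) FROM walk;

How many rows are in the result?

Base: (n6, dist=0).
Iteration 1: edges from {n6} -> (n2, dist=1), (n7, dist=1).
Iteration 2: edges from {n2,n7} -> (n14, dist=2).
Iteration 3: no outgoing edges from {n14}; recursion stops.
Total rows emitted: 4.

4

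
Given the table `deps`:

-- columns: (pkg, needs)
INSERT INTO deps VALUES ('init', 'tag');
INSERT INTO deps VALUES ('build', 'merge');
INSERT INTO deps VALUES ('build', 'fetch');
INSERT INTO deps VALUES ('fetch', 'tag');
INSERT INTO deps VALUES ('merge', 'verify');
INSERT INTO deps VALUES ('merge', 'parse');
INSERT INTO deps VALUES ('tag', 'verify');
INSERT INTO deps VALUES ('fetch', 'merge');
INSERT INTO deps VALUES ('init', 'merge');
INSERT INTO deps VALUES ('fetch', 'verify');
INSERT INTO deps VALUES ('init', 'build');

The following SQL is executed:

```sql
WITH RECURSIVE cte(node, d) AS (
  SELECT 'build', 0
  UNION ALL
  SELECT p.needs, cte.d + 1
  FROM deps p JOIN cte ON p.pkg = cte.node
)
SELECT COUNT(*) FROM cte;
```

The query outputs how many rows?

11

Base: (build, d=0).
Iteration 1: edges from {build} -> (fetch, d=1), (merge, d=1).
Iteration 2: edges from {fetch,merge} -> (merge, d=2), (parse, d=2), (tag, d=2), (verify, d=2) x2. [UNION ALL keeps all 5 new rows, including repeats]
Iteration 3: edges from {merge,parse,tag,verify} -> (parse, d=3), (verify, d=3) x2. [UNION ALL keeps all 3 new rows, including repeats]
Iteration 4: no outgoing edges from {parse,verify}; recursion stops.
Total rows emitted: 11.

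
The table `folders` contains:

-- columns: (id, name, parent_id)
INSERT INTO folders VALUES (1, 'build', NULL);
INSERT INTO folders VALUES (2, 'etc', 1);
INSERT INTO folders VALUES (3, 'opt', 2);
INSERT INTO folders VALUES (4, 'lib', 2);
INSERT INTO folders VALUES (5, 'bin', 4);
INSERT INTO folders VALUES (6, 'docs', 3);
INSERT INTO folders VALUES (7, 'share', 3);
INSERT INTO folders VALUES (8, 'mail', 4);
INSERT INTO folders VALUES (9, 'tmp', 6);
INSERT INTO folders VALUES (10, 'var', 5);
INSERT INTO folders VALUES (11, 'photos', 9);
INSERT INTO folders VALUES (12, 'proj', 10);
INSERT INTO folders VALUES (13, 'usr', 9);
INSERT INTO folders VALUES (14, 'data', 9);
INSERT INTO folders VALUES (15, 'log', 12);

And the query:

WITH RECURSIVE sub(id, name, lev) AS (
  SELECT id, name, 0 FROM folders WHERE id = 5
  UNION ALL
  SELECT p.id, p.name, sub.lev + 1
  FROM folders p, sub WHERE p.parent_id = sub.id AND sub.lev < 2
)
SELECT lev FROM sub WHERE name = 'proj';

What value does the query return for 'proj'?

Base: id=5 (bin) at lev 0.
Iteration 1: rows with parent_id in {5} -> var (id 10, lev 1).
Iteration 2: rows with parent_id in {10} -> proj (id 12, lev 2).
Iteration 3: lev < 2 fails for all current rows; recursion stops.

2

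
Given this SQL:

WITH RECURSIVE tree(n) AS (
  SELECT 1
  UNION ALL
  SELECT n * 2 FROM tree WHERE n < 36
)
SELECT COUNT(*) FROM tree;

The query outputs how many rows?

7

Base: n=1.
Iteration 1: 1 < 36 holds -> n = 1 * 2 = 2.
Iteration 2: 2 < 36 holds -> n = 2 * 2 = 4.
Iteration 3: 4 < 36 holds -> n = 4 * 2 = 8.
Iteration 4: 8 < 36 holds -> n = 8 * 2 = 16.
Iteration 5: 16 < 36 holds -> n = 16 * 2 = 32.
Iteration 6: 32 < 36 holds -> n = 32 * 2 = 64.
Iteration 7: 64 < 36 fails; recursion stops.
Total rows emitted: 7.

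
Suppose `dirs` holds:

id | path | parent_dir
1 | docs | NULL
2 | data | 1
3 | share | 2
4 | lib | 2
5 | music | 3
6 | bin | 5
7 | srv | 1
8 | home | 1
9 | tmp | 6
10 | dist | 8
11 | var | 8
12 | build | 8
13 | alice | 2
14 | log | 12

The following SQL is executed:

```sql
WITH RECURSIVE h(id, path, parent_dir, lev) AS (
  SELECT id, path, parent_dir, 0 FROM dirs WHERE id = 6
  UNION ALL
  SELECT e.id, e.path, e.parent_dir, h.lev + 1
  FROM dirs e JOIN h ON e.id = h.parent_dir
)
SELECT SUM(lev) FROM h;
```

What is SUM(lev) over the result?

Base: id=6 (bin), parent_dir=5, lev 0.
Iteration 1: join on id=5 -> music (id 5, parent_dir=3, lev 1).
Iteration 2: join on id=3 -> share (id 3, parent_dir=2, lev 2).
Iteration 3: join on id=2 -> data (id 2, parent_dir=1, lev 3).
Iteration 4: join on id=1 -> docs (id 1, parent_dir=NULL, lev 4).
Iteration 5: parent_dir is NULL; no match; recursion stops.
SUM(lev) = 0 + 1 + 2 + 3 + 4 = 10.

10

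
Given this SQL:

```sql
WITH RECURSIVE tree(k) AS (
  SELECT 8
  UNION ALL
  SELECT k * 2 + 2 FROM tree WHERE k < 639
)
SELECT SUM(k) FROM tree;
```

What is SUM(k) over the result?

Base: k=8.
Iteration 1: 8 < 639 holds -> k = 8 * 2 + 2 = 18.
Iteration 2: 18 < 639 holds -> k = 18 * 2 + 2 = 38.
Iteration 3: 38 < 639 holds -> k = 38 * 2 + 2 = 78.
Iteration 4: 78 < 639 holds -> k = 78 * 2 + 2 = 158.
Iteration 5: 158 < 639 holds -> k = 158 * 2 + 2 = 318.
Iteration 6: 318 < 639 holds -> k = 318 * 2 + 2 = 638.
Iteration 7: 638 < 639 holds -> k = 638 * 2 + 2 = 1278.
Iteration 8: 1278 < 639 fails; recursion stops.
SUM(k) = 8 + 18 + 38 + 78 + 158 + 318 + 638 + 1278 = 2534.

2534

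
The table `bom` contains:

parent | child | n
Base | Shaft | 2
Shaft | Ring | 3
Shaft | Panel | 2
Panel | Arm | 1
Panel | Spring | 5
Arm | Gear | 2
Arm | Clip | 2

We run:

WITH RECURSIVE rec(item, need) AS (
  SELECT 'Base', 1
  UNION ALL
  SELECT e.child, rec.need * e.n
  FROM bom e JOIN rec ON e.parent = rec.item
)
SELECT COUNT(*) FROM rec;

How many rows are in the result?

8

Base: (Base, need=1).
Iteration 1: components of {Base} -> Shaft = 1*2 = 2.
Iteration 2: components of {Shaft} -> Panel = 2*2 = 4, Ring = 2*3 = 6.
Iteration 3: components of {Panel,Ring} -> Arm = 4*1 = 4, Spring = 4*5 = 20.
Iteration 4: components of {Arm,Spring} -> Clip = 4*2 = 8, Gear = 4*2 = 8.
Iteration 5: no further components; recursion stops.
Total rows emitted: 8.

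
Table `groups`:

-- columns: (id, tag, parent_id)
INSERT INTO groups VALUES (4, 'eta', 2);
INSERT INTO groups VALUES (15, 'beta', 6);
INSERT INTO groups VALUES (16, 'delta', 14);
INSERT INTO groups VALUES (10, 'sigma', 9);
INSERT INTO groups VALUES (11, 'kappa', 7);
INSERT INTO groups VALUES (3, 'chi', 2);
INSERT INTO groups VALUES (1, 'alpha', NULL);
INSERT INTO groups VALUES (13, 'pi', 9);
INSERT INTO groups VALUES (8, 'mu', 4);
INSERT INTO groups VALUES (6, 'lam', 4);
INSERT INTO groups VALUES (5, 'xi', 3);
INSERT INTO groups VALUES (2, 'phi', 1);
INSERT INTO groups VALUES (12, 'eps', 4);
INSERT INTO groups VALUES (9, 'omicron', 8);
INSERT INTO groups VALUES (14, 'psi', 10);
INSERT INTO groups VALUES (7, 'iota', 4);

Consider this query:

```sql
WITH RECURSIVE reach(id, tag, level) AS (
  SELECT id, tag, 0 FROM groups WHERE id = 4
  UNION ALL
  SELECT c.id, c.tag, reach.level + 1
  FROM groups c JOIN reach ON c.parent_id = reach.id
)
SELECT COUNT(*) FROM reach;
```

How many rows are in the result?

12

Base: id=4 (eta) at level 0.
Iteration 1: rows with parent_id in {4} -> lam (id 6, level 1), iota (id 7, level 1), mu (id 8, level 1), eps (id 12, level 1).
Iteration 2: rows with parent_id in {6,7,8,12} -> omicron (id 9, level 2), kappa (id 11, level 2), beta (id 15, level 2).
Iteration 3: rows with parent_id in {9,11,15} -> sigma (id 10, level 3), pi (id 13, level 3).
Iteration 4: rows with parent_id in {10,13} -> psi (id 14, level 4).
Iteration 5: rows with parent_id in {14} -> delta (id 16, level 5).
Iteration 6: no rows with parent_id in {16}; recursion stops.
Total rows emitted: 12.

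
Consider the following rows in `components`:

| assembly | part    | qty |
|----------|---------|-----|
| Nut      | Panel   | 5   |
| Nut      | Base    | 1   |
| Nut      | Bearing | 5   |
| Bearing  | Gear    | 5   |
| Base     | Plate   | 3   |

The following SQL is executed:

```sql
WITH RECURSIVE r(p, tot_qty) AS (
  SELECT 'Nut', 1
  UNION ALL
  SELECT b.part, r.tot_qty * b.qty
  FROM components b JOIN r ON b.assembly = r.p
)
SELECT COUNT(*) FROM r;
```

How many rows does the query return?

6

Base: (Nut, tot_qty=1).
Iteration 1: components of {Nut} -> Base = 1*1 = 1, Bearing = 1*5 = 5, Panel = 1*5 = 5.
Iteration 2: components of {Base,Bearing,Panel} -> Gear = 5*5 = 25, Plate = 1*3 = 3.
Iteration 3: no further components; recursion stops.
Total rows emitted: 6.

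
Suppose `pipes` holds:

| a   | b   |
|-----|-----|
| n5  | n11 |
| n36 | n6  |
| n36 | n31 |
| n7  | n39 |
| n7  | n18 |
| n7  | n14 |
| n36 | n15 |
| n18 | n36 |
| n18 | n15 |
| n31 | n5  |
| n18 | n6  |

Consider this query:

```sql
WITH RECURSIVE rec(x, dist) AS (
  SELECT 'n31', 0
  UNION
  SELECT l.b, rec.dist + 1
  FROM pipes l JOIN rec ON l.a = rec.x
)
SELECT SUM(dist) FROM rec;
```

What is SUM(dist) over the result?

Base: (n31, dist=0).
Iteration 1: edges from {n31} -> (n5, dist=1).
Iteration 2: edges from {n5} -> (n11, dist=2).
Iteration 3: no outgoing edges from {n11}; recursion stops.
SUM(dist) = 0 + 1 + 2 = 3.

3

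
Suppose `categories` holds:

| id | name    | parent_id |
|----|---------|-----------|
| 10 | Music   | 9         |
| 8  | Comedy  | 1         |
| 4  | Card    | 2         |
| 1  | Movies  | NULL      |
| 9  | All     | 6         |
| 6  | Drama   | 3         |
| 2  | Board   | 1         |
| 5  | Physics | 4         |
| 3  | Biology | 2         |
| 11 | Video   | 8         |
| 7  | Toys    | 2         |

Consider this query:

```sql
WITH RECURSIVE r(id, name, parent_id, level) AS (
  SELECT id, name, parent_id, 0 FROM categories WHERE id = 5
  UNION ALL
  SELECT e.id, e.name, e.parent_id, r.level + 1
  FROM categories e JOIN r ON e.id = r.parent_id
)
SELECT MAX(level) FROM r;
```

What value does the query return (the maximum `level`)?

Base: id=5 (Physics), parent_id=4, level 0.
Iteration 1: join on id=4 -> Card (id 4, parent_id=2, level 1).
Iteration 2: join on id=2 -> Board (id 2, parent_id=1, level 2).
Iteration 3: join on id=1 -> Movies (id 1, parent_id=NULL, level 3).
Iteration 4: parent_id is NULL; no match; recursion stops.
level values: 0, 1, 2, 3; the maximum is 3.

3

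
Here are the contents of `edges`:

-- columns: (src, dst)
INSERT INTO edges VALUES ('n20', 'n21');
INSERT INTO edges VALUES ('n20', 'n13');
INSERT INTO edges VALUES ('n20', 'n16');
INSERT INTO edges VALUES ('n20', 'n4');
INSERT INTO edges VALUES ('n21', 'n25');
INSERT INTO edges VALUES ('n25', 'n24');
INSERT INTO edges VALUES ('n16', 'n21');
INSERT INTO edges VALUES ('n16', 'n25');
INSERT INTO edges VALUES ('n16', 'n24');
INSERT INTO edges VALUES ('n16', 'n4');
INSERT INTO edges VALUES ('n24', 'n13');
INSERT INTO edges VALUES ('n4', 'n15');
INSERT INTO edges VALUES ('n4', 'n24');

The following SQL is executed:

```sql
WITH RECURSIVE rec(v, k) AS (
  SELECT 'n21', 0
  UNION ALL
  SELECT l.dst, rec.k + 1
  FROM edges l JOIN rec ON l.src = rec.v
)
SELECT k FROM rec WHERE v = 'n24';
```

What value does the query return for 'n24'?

2

Base: (n21, k=0).
Iteration 1: edges from {n21} -> (n25, k=1).
Iteration 2: edges from {n25} -> (n24, k=2).
Iteration 3: edges from {n24} -> (n13, k=3).
Iteration 4: no outgoing edges from {n13}; recursion stops.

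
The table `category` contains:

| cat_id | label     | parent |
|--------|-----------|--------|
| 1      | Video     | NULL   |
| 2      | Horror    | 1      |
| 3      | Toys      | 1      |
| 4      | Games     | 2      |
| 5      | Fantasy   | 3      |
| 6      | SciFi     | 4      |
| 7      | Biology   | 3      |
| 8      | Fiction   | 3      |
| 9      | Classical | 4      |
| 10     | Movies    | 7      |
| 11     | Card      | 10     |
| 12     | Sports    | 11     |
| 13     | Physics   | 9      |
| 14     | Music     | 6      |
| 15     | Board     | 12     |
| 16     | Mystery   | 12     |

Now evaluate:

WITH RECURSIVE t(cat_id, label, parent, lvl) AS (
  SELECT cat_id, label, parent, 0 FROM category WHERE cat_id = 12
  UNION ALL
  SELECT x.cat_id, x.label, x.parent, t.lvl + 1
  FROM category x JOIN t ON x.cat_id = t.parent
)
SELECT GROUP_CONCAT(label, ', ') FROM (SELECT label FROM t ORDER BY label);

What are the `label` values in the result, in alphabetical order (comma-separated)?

Base: cat_id=12 (Sports), parent=11, lvl 0.
Iteration 1: join on cat_id=11 -> Card (id 11, parent=10, lvl 1).
Iteration 2: join on cat_id=10 -> Movies (id 10, parent=7, lvl 2).
Iteration 3: join on cat_id=7 -> Biology (id 7, parent=3, lvl 3).
Iteration 4: join on cat_id=3 -> Toys (id 3, parent=1, lvl 4).
Iteration 5: join on cat_id=1 -> Video (id 1, parent=NULL, lvl 5).
Iteration 6: parent is NULL; no match; recursion stops.

Biology, Card, Movies, Sports, Toys, Video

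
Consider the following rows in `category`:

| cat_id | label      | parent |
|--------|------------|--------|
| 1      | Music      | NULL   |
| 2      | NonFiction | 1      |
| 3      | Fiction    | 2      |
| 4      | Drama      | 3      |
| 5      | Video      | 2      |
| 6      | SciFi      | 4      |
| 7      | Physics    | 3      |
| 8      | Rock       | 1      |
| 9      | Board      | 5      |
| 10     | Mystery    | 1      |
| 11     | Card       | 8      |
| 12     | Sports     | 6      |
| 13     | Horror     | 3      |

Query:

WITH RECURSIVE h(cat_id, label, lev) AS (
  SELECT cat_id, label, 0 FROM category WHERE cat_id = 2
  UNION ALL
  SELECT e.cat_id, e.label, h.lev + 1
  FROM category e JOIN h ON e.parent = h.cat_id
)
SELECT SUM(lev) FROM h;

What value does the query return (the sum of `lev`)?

Base: cat_id=2 (NonFiction) at lev 0.
Iteration 1: rows with parent in {2} -> Fiction (id 3, lev 1), Video (id 5, lev 1).
Iteration 2: rows with parent in {3,5} -> Drama (id 4, lev 2), Physics (id 7, lev 2), Board (id 9, lev 2), Horror (id 13, lev 2).
Iteration 3: rows with parent in {4,7,9,13} -> SciFi (id 6, lev 3).
Iteration 4: rows with parent in {6} -> Sports (id 12, lev 4).
Iteration 5: no rows with parent in {12}; recursion stops.
SUM(lev) = 0 + 1 + 1 + 2 + 2 + 2 + 2 + 3 + 4 = 17.

17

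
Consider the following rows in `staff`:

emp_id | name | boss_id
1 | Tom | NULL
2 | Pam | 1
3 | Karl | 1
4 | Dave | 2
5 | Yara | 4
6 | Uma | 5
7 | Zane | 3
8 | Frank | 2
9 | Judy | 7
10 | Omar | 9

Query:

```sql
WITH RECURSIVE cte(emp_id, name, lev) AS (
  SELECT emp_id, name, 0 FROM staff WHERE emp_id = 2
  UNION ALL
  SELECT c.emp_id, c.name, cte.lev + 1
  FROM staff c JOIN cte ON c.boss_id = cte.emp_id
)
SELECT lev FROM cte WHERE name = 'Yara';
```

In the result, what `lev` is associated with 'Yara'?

Base: emp_id=2 (Pam) at lev 0.
Iteration 1: rows with boss_id in {2} -> Dave (id 4, lev 1), Frank (id 8, lev 1).
Iteration 2: rows with boss_id in {4,8} -> Yara (id 5, lev 2).
Iteration 3: rows with boss_id in {5} -> Uma (id 6, lev 3).
Iteration 4: no rows with boss_id in {6}; recursion stops.

2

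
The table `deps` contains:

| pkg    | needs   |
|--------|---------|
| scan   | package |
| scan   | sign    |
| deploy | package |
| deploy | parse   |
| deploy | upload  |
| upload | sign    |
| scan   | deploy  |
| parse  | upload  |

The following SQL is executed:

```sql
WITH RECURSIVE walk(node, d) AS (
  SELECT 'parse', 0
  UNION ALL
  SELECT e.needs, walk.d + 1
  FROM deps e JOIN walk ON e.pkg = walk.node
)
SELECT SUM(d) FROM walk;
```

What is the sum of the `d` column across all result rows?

Base: (parse, d=0).
Iteration 1: edges from {parse} -> (upload, d=1).
Iteration 2: edges from {upload} -> (sign, d=2).
Iteration 3: no outgoing edges from {sign}; recursion stops.
SUM(d) = 0 + 1 + 2 = 3.

3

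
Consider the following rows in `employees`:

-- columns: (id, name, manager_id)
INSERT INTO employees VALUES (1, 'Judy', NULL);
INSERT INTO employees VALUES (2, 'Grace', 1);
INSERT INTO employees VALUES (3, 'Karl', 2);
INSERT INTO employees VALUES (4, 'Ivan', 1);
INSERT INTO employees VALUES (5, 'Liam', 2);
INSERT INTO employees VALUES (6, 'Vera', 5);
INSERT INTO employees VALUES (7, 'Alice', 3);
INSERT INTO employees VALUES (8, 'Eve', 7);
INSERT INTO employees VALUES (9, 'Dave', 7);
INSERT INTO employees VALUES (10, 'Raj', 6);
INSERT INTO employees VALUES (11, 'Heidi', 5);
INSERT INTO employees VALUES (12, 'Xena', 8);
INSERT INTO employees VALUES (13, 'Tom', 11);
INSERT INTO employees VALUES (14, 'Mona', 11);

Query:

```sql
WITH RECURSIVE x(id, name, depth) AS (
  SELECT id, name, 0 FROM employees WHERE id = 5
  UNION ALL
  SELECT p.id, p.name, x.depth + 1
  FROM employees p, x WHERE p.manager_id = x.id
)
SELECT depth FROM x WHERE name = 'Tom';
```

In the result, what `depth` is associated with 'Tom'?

2

Base: id=5 (Liam) at depth 0.
Iteration 1: rows with manager_id in {5} -> Vera (id 6, depth 1), Heidi (id 11, depth 1).
Iteration 2: rows with manager_id in {6,11} -> Raj (id 10, depth 2), Tom (id 13, depth 2), Mona (id 14, depth 2).
Iteration 3: no rows with manager_id in {10,13,14}; recursion stops.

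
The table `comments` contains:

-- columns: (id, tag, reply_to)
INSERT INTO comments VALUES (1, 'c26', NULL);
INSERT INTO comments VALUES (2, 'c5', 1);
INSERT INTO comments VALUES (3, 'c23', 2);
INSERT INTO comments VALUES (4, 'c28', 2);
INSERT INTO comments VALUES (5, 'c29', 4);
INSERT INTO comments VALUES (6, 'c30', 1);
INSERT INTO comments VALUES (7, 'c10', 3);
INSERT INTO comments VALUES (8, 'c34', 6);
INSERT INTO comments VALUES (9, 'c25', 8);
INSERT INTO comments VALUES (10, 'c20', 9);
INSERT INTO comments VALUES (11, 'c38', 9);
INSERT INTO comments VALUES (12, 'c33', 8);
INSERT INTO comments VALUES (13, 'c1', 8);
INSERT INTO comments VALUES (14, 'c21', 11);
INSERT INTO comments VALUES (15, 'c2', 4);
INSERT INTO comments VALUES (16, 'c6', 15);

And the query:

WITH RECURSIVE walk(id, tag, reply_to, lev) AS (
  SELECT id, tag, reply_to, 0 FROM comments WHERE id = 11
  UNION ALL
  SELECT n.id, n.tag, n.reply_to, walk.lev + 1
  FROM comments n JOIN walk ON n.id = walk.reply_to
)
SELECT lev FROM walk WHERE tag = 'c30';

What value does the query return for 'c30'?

3

Base: id=11 (c38), reply_to=9, lev 0.
Iteration 1: join on id=9 -> c25 (id 9, reply_to=8, lev 1).
Iteration 2: join on id=8 -> c34 (id 8, reply_to=6, lev 2).
Iteration 3: join on id=6 -> c30 (id 6, reply_to=1, lev 3).
Iteration 4: join on id=1 -> c26 (id 1, reply_to=NULL, lev 4).
Iteration 5: reply_to is NULL; no match; recursion stops.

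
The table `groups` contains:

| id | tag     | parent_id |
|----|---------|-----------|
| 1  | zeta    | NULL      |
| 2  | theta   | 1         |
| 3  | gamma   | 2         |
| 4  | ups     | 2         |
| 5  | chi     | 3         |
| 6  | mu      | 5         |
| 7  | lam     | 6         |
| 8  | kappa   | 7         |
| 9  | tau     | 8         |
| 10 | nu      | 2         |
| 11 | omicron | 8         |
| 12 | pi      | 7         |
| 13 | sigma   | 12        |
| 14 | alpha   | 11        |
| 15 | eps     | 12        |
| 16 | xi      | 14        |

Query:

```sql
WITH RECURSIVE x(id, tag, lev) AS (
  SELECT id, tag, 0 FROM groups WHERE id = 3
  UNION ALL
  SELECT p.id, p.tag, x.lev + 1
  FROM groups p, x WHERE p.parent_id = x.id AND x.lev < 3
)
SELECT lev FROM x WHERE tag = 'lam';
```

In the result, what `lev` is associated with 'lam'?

3

Base: id=3 (gamma) at lev 0.
Iteration 1: rows with parent_id in {3} -> chi (id 5, lev 1).
Iteration 2: rows with parent_id in {5} -> mu (id 6, lev 2).
Iteration 3: rows with parent_id in {6} -> lam (id 7, lev 3).
Iteration 4: lev < 3 fails for all current rows; recursion stops.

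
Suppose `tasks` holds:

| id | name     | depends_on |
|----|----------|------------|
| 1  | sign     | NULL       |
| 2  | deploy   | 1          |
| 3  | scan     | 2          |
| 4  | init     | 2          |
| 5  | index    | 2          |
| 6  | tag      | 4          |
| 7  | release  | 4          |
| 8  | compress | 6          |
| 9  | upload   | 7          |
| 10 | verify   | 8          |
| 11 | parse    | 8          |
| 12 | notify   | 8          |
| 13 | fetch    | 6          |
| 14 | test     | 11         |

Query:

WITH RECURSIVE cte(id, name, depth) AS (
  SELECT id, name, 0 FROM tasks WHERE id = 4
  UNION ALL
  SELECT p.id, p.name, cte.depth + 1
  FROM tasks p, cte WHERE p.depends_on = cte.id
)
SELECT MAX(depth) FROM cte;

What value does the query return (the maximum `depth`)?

4

Base: id=4 (init) at depth 0.
Iteration 1: rows with depends_on in {4} -> tag (id 6, depth 1), release (id 7, depth 1).
Iteration 2: rows with depends_on in {6,7} -> compress (id 8, depth 2), upload (id 9, depth 2), fetch (id 13, depth 2).
Iteration 3: rows with depends_on in {8,9,13} -> verify (id 10, depth 3), parse (id 11, depth 3), notify (id 12, depth 3).
Iteration 4: rows with depends_on in {10,11,12} -> test (id 14, depth 4).
Iteration 5: no rows with depends_on in {14}; recursion stops.
depth values: 0, 1, 1, 2, 2, 2, 3, 3, 3, 4; the maximum is 4.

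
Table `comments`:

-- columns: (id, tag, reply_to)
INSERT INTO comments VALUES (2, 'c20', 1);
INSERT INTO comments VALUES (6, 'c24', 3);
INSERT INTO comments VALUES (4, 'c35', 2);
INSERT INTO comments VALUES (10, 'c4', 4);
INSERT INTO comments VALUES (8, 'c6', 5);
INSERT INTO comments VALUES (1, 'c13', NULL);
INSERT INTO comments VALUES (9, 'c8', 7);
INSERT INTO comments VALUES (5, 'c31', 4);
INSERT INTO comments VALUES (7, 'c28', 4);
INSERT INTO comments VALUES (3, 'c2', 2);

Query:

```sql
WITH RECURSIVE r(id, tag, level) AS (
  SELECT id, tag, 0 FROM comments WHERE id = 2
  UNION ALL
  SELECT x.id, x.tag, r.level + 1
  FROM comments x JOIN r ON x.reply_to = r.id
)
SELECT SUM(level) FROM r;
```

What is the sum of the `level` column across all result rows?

Base: id=2 (c20) at level 0.
Iteration 1: rows with reply_to in {2} -> c2 (id 3, level 1), c35 (id 4, level 1).
Iteration 2: rows with reply_to in {3,4} -> c31 (id 5, level 2), c24 (id 6, level 2), c28 (id 7, level 2), c4 (id 10, level 2).
Iteration 3: rows with reply_to in {5,6,7,10} -> c6 (id 8, level 3), c8 (id 9, level 3).
Iteration 4: no rows with reply_to in {8,9}; recursion stops.
SUM(level) = 0 + 1 + 1 + 2 + 2 + 2 + 2 + 3 + 3 = 16.

16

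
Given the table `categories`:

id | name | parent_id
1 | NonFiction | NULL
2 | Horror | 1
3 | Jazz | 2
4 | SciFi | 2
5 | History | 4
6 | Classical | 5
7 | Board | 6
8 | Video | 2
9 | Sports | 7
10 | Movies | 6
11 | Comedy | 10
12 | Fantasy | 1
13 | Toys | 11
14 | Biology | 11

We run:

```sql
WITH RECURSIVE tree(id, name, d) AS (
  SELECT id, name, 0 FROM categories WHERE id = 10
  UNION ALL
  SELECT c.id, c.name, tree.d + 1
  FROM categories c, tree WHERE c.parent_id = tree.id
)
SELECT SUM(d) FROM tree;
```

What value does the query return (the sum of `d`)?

5

Base: id=10 (Movies) at d 0.
Iteration 1: rows with parent_id in {10} -> Comedy (id 11, d 1).
Iteration 2: rows with parent_id in {11} -> Toys (id 13, d 2), Biology (id 14, d 2).
Iteration 3: no rows with parent_id in {13,14}; recursion stops.
SUM(d) = 0 + 1 + 2 + 2 = 5.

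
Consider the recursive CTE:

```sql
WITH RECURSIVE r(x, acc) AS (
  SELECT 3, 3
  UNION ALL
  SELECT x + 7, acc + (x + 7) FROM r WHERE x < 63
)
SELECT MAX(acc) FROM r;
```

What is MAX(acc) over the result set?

Base: x=3, acc=3.
Iteration 1: 3 < 63 holds -> x = 3 + 7 = 10, acc = 3 + 10 = 13.
Iteration 2: 10 < 63 holds -> x = 10 + 7 = 17, acc = 13 + 17 = 30.
Iteration 3: 17 < 63 holds -> x = 17 + 7 = 24, acc = 30 + 24 = 54.
Iteration 4: 24 < 63 holds -> x = 24 + 7 = 31, acc = 54 + 31 = 85.
Iteration 5: 31 < 63 holds -> x = 31 + 7 = 38, acc = 85 + 38 = 123.
Iteration 6: 38 < 63 holds -> x = 38 + 7 = 45, acc = 123 + 45 = 168.
Iteration 7: 45 < 63 holds -> x = 45 + 7 = 52, acc = 168 + 52 = 220.
Iteration 8: 52 < 63 holds -> x = 52 + 7 = 59, acc = 220 + 59 = 279.
Iteration 9: 59 < 63 holds -> x = 59 + 7 = 66, acc = 279 + 66 = 345.
Iteration 10: 66 < 63 fails; recursion stops.
acc values: 3, 13, 30, 54, 85, 123, 168, 220, 279, 345; the maximum is 345.

345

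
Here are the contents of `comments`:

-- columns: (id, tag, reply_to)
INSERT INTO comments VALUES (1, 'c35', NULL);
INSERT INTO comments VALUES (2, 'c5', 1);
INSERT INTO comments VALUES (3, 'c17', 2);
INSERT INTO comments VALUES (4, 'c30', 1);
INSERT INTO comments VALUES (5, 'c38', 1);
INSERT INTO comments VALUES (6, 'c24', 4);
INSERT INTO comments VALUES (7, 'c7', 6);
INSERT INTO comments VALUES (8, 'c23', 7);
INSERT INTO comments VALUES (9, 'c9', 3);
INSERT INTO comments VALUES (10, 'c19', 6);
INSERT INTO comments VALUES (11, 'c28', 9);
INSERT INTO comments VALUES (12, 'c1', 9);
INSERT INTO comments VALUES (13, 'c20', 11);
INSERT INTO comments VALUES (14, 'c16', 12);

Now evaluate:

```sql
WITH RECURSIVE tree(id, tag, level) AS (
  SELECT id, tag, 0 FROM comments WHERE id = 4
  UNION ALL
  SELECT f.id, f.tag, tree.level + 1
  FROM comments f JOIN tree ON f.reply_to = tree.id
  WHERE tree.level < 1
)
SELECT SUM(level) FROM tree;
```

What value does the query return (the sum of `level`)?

Base: id=4 (c30) at level 0.
Iteration 1: rows with reply_to in {4} -> c24 (id 6, level 1).
Iteration 2: level < 1 fails for all current rows; recursion stops.
SUM(level) = 0 + 1 = 1.

1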